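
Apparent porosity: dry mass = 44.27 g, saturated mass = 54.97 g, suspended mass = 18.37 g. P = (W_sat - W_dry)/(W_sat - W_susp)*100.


P = (54.97 - 44.27) / (54.97 - 18.37) * 100 = 10.7 / 36.6 * 100 = 29.2%

29.2


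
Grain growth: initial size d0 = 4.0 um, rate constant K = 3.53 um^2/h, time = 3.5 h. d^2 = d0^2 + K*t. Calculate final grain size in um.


d^2 = 4.0^2 + 3.53*3.5 = 28.355
d = sqrt(28.355) = 5.32 um

5.32


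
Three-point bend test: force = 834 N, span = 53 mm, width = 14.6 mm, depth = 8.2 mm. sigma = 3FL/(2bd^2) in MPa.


sigma = 3*834*53/(2*14.6*8.2^2) = 67.5 MPa

67.5


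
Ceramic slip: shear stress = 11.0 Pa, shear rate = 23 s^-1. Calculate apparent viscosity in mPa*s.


eta = tau/gamma * 1000 = 11.0/23 * 1000 = 478.3 mPa*s

478.3


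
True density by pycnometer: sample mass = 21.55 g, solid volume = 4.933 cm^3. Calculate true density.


TD = 21.55 / 4.933 = 4.369 g/cm^3

4.369


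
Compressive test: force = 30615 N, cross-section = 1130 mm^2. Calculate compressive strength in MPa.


CS = 30615 / 1130 = 27.1 MPa

27.1


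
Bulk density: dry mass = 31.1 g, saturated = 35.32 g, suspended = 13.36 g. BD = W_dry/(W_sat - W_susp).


BD = 31.1 / (35.32 - 13.36) = 31.1 / 21.96 = 1.416 g/cm^3

1.416


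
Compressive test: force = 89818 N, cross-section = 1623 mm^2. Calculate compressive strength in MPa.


CS = 89818 / 1623 = 55.3 MPa

55.3


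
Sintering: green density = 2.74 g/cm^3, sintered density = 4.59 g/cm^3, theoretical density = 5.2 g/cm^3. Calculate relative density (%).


Relative = 4.59 / 5.2 * 100 = 88.3%

88.3


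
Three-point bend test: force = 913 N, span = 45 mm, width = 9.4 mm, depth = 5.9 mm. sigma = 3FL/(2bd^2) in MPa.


sigma = 3*913*45/(2*9.4*5.9^2) = 188.3 MPa

188.3


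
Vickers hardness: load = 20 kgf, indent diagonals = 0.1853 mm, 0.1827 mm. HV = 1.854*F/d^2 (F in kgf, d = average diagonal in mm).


d_avg = (0.1853+0.1827)/2 = 0.184 mm
HV = 1.854*20/0.184^2 = 1095

1095


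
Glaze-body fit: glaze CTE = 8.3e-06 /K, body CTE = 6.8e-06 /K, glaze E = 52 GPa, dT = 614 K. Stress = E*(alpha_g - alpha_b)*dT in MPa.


Stress = 52*1000*(8.3e-06 - 6.8e-06)*614 = 47.9 MPa

47.9


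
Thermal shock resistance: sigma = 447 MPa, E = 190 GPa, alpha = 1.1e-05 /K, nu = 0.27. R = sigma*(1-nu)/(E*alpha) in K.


R = 447*(1-0.27)/(190*1000*1.1e-05) = 156 K

156


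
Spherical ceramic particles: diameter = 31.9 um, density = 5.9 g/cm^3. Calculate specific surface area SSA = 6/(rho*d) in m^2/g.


SSA = 6 / (5.9 * 31.9) = 0.032 m^2/g

0.032


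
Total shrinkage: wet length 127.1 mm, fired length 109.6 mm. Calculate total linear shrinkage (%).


TS = (127.1 - 109.6) / 127.1 * 100 = 13.77%

13.77


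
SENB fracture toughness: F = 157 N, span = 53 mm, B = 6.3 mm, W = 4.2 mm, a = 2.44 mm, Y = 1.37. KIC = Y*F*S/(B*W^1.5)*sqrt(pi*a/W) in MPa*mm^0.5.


KIC = 1.37*157*53/(6.3*4.2^1.5)*sqrt(pi*2.44/4.2) = 284.01

284.01


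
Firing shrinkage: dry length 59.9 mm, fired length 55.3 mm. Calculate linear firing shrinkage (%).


FS = (59.9 - 55.3) / 59.9 * 100 = 7.68%

7.68


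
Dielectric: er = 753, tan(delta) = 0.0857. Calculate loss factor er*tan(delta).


Loss = 753 * 0.0857 = 64.532

64.532


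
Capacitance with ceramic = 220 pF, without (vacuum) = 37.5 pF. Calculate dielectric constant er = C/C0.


er = 220 / 37.5 = 5.87

5.87


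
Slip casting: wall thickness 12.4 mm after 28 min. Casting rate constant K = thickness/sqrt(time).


K = 12.4 / sqrt(28) = 12.4 / 5.2915 = 2.343 mm/min^0.5

2.343


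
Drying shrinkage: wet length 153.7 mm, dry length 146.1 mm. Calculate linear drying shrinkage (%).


DS = (153.7 - 146.1) / 153.7 * 100 = 4.94%

4.94


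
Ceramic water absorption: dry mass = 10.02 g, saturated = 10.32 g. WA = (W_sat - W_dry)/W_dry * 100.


WA = (10.32 - 10.02) / 10.02 * 100 = 2.99%

2.99


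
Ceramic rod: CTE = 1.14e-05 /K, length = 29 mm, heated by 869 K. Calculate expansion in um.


dL = 1.14e-05 * 29 * 869 * 1000 = 287.291 um

287.291


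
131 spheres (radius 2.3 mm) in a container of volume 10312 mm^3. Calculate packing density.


V_sphere = 4/3*pi*2.3^3 = 50.965 mm^3
Total V = 131*50.965 = 6676.415 mm^3
PD = 6676.415 / 10312 = 0.647

0.647


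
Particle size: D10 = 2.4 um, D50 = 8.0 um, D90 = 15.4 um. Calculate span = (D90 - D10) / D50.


Span = (15.4 - 2.4) / 8.0 = 13.0 / 8.0 = 1.625

1.625


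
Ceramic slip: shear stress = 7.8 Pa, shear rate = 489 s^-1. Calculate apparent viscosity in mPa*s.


eta = tau/gamma * 1000 = 7.8/489 * 1000 = 16.0 mPa*s

16.0


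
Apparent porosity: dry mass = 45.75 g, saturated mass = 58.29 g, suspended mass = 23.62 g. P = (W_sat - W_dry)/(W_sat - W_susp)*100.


P = (58.29 - 45.75) / (58.29 - 23.62) * 100 = 12.54 / 34.67 * 100 = 36.2%

36.2


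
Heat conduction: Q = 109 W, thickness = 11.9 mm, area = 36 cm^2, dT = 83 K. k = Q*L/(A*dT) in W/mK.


k = 109*11.9/1000/(36/10000*83) = 4.34 W/mK

4.34


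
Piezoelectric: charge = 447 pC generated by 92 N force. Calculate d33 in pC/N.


d33 = 447 / 92 = 4.9 pC/N

4.9


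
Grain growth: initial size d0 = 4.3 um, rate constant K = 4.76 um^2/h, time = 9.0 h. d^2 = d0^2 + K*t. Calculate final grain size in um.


d^2 = 4.3^2 + 4.76*9.0 = 61.33
d = sqrt(61.33) = 7.83 um

7.83


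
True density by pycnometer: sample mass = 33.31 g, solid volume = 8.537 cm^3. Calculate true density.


TD = 33.31 / 8.537 = 3.902 g/cm^3

3.902


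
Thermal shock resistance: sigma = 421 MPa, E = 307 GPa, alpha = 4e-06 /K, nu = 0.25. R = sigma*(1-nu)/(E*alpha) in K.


R = 421*(1-0.25)/(307*1000*4e-06) = 257 K

257


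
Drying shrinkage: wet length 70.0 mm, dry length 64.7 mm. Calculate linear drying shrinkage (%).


DS = (70.0 - 64.7) / 70.0 * 100 = 7.57%

7.57


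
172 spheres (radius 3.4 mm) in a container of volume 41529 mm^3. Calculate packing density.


V_sphere = 4/3*pi*3.4^3 = 164.6362 mm^3
Total V = 172*164.6362 = 28317.4264 mm^3
PD = 28317.4264 / 41529 = 0.682

0.682


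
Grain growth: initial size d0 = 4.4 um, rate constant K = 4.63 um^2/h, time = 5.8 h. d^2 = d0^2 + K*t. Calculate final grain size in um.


d^2 = 4.4^2 + 4.63*5.8 = 46.214
d = sqrt(46.214) = 6.8 um

6.8


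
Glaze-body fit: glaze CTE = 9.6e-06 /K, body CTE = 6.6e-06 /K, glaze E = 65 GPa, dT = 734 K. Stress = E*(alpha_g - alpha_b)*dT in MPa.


Stress = 65*1000*(9.6e-06 - 6.6e-06)*734 = 143.1 MPa

143.1


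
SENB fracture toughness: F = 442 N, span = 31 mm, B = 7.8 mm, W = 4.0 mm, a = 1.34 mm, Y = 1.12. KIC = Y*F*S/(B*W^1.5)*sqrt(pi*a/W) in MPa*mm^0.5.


KIC = 1.12*442*31/(7.8*4.0^1.5)*sqrt(pi*1.34/4.0) = 252.3

252.3


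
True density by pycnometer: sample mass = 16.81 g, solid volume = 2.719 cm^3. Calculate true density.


TD = 16.81 / 2.719 = 6.182 g/cm^3

6.182


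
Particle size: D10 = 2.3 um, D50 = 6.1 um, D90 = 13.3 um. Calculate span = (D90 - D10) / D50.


Span = (13.3 - 2.3) / 6.1 = 11.0 / 6.1 = 1.803

1.803


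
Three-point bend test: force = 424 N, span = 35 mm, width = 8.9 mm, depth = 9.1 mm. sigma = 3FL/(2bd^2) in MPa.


sigma = 3*424*35/(2*8.9*9.1^2) = 30.2 MPa

30.2


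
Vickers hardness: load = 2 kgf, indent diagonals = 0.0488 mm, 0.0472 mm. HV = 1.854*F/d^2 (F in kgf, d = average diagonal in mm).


d_avg = (0.0488+0.0472)/2 = 0.048 mm
HV = 1.854*2/0.048^2 = 1609

1609


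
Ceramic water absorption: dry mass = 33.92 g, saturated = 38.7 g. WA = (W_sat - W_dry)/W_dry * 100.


WA = (38.7 - 33.92) / 33.92 * 100 = 14.09%

14.09


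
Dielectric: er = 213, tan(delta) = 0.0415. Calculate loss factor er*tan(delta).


Loss = 213 * 0.0415 = 8.84

8.84


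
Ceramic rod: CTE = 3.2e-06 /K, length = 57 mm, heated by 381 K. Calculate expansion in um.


dL = 3.2e-06 * 57 * 381 * 1000 = 69.494 um

69.494


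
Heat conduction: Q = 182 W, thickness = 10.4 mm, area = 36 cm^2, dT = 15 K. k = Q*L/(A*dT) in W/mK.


k = 182*10.4/1000/(36/10000*15) = 35.05 W/mK

35.05


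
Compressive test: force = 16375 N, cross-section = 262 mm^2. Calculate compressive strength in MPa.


CS = 16375 / 262 = 62.5 MPa

62.5


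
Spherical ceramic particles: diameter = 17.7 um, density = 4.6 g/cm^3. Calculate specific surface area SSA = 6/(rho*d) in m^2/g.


SSA = 6 / (4.6 * 17.7) = 0.074 m^2/g

0.074


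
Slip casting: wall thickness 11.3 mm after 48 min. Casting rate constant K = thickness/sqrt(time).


K = 11.3 / sqrt(48) = 11.3 / 6.9282 = 1.631 mm/min^0.5

1.631


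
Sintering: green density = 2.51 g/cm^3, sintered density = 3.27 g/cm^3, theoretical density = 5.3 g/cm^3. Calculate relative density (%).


Relative = 3.27 / 5.3 * 100 = 61.7%

61.7


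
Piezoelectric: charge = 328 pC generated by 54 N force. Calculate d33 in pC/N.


d33 = 328 / 54 = 6.1 pC/N

6.1


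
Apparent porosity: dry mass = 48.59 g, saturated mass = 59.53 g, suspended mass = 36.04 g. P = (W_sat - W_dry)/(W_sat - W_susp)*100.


P = (59.53 - 48.59) / (59.53 - 36.04) * 100 = 10.94 / 23.49 * 100 = 46.6%

46.6


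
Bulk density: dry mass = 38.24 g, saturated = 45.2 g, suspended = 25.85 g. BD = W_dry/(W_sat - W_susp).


BD = 38.24 / (45.2 - 25.85) = 38.24 / 19.35 = 1.976 g/cm^3

1.976


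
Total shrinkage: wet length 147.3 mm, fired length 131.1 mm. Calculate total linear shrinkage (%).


TS = (147.3 - 131.1) / 147.3 * 100 = 11.0%

11.0


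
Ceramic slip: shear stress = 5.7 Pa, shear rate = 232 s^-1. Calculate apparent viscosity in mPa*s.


eta = tau/gamma * 1000 = 5.7/232 * 1000 = 24.6 mPa*s

24.6


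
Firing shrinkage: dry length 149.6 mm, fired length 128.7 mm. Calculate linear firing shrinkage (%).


FS = (149.6 - 128.7) / 149.6 * 100 = 13.97%

13.97


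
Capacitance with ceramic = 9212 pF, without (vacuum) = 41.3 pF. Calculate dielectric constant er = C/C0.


er = 9212 / 41.3 = 223.05

223.05


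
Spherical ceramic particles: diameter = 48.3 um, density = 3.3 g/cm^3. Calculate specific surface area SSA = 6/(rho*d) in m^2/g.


SSA = 6 / (3.3 * 48.3) = 0.038 m^2/g

0.038


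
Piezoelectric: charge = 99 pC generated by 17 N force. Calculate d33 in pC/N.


d33 = 99 / 17 = 5.8 pC/N

5.8


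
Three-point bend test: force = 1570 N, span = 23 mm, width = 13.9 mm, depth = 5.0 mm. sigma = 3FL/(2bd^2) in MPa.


sigma = 3*1570*23/(2*13.9*5.0^2) = 155.9 MPa

155.9


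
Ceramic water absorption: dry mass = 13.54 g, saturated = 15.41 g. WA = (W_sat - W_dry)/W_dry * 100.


WA = (15.41 - 13.54) / 13.54 * 100 = 13.81%

13.81


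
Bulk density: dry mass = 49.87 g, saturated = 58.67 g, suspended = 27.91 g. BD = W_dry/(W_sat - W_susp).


BD = 49.87 / (58.67 - 27.91) = 49.87 / 30.76 = 1.621 g/cm^3

1.621


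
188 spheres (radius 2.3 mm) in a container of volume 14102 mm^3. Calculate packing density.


V_sphere = 4/3*pi*2.3^3 = 50.965 mm^3
Total V = 188*50.965 = 9581.42 mm^3
PD = 9581.42 / 14102 = 0.679

0.679


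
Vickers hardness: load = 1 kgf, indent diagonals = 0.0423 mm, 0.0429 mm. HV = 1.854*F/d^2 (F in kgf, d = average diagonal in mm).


d_avg = (0.0423+0.0429)/2 = 0.0426 mm
HV = 1.854*1/0.0426^2 = 1022

1022


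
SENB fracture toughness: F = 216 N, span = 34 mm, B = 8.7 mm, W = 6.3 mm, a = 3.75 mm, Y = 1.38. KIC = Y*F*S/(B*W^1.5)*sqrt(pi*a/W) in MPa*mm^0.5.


KIC = 1.38*216*34/(8.7*6.3^1.5)*sqrt(pi*3.75/6.3) = 100.74

100.74


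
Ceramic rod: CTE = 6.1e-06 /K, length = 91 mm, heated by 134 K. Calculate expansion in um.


dL = 6.1e-06 * 91 * 134 * 1000 = 74.383 um

74.383


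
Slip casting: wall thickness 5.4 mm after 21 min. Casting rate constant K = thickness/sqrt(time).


K = 5.4 / sqrt(21) = 5.4 / 4.5826 = 1.178 mm/min^0.5

1.178


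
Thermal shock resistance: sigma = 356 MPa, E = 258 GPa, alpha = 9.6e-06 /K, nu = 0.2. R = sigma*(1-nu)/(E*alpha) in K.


R = 356*(1-0.2)/(258*1000*9.6e-06) = 115 K

115


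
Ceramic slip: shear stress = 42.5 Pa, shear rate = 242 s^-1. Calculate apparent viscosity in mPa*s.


eta = tau/gamma * 1000 = 42.5/242 * 1000 = 175.6 mPa*s

175.6


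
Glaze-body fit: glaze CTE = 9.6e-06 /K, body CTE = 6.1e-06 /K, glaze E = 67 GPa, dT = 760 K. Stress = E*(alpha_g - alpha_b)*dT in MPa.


Stress = 67*1000*(9.6e-06 - 6.1e-06)*760 = 178.2 MPa

178.2


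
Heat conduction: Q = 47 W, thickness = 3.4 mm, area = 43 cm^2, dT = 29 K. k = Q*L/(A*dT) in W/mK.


k = 47*3.4/1000/(43/10000*29) = 1.28 W/mK

1.28


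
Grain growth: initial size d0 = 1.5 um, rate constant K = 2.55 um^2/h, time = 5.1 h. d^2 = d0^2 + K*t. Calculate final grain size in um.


d^2 = 1.5^2 + 2.55*5.1 = 15.255
d = sqrt(15.255) = 3.91 um

3.91


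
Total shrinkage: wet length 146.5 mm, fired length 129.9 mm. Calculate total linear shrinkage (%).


TS = (146.5 - 129.9) / 146.5 * 100 = 11.33%

11.33


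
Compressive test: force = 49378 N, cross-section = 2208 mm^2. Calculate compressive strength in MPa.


CS = 49378 / 2208 = 22.4 MPa

22.4


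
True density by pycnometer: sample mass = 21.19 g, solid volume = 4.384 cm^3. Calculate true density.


TD = 21.19 / 4.384 = 4.833 g/cm^3

4.833


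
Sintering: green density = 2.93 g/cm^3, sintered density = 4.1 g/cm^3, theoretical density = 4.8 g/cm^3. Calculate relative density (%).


Relative = 4.1 / 4.8 * 100 = 85.4%

85.4


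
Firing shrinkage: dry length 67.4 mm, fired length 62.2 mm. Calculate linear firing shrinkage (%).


FS = (67.4 - 62.2) / 67.4 * 100 = 7.72%

7.72


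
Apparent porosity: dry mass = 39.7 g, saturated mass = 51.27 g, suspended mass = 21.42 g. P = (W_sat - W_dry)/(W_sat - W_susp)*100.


P = (51.27 - 39.7) / (51.27 - 21.42) * 100 = 11.57 / 29.85 * 100 = 38.8%

38.8


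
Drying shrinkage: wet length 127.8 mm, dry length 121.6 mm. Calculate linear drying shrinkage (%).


DS = (127.8 - 121.6) / 127.8 * 100 = 4.85%

4.85


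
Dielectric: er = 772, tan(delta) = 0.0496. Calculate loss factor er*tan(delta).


Loss = 772 * 0.0496 = 38.291

38.291


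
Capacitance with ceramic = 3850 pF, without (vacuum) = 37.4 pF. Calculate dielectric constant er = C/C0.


er = 3850 / 37.4 = 102.94

102.94


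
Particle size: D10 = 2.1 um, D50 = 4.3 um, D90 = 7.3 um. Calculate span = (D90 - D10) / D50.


Span = (7.3 - 2.1) / 4.3 = 5.2 / 4.3 = 1.209

1.209


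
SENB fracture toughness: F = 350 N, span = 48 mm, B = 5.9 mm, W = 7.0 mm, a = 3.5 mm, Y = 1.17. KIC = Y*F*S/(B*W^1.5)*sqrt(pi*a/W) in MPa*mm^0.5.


KIC = 1.17*350*48/(5.9*7.0^1.5)*sqrt(pi*3.5/7.0) = 225.45

225.45


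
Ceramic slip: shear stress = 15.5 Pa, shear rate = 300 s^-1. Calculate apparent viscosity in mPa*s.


eta = tau/gamma * 1000 = 15.5/300 * 1000 = 51.7 mPa*s

51.7


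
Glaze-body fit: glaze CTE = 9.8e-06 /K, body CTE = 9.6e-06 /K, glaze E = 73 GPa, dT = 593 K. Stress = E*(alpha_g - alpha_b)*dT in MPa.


Stress = 73*1000*(9.8e-06 - 9.6e-06)*593 = 8.7 MPa

8.7


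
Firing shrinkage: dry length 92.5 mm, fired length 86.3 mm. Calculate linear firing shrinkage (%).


FS = (92.5 - 86.3) / 92.5 * 100 = 6.7%

6.7


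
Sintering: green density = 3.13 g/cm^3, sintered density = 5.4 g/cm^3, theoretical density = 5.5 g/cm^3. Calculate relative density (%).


Relative = 5.4 / 5.5 * 100 = 98.2%

98.2


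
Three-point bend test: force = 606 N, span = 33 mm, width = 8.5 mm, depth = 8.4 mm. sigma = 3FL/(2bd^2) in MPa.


sigma = 3*606*33/(2*8.5*8.4^2) = 50.0 MPa

50.0


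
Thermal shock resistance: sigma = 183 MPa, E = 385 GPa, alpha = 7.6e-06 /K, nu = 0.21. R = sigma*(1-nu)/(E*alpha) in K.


R = 183*(1-0.21)/(385*1000*7.6e-06) = 49 K

49


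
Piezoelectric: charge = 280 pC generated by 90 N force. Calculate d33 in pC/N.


d33 = 280 / 90 = 3.1 pC/N

3.1


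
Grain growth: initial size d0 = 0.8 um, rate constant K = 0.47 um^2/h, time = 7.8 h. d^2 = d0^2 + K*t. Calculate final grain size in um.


d^2 = 0.8^2 + 0.47*7.8 = 4.306
d = sqrt(4.306) = 2.08 um

2.08


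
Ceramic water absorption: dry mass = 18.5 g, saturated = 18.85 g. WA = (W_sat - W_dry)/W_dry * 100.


WA = (18.85 - 18.5) / 18.5 * 100 = 1.89%

1.89


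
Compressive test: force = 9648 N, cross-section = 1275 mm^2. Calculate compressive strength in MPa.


CS = 9648 / 1275 = 7.6 MPa

7.6


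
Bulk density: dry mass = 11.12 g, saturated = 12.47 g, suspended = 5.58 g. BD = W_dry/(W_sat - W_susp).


BD = 11.12 / (12.47 - 5.58) = 11.12 / 6.89 = 1.614 g/cm^3

1.614


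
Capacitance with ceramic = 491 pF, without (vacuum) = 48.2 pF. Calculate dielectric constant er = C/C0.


er = 491 / 48.2 = 10.19

10.19


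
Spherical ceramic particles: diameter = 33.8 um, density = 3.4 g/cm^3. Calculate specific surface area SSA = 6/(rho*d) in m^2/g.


SSA = 6 / (3.4 * 33.8) = 0.052 m^2/g

0.052


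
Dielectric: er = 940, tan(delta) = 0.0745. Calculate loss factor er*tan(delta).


Loss = 940 * 0.0745 = 70.03

70.03


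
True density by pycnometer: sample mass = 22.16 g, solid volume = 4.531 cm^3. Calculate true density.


TD = 22.16 / 4.531 = 4.891 g/cm^3

4.891


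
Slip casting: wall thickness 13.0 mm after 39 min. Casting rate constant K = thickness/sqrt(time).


K = 13.0 / sqrt(39) = 13.0 / 6.245 = 2.082 mm/min^0.5

2.082


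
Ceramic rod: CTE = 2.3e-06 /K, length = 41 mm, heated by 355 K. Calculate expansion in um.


dL = 2.3e-06 * 41 * 355 * 1000 = 33.477 um

33.477


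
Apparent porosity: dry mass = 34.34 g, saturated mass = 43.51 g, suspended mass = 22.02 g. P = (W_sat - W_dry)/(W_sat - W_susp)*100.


P = (43.51 - 34.34) / (43.51 - 22.02) * 100 = 9.17 / 21.49 * 100 = 42.7%

42.7


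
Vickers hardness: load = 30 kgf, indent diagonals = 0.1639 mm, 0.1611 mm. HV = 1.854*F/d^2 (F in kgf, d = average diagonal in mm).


d_avg = (0.1639+0.1611)/2 = 0.1625 mm
HV = 1.854*30/0.1625^2 = 2106

2106


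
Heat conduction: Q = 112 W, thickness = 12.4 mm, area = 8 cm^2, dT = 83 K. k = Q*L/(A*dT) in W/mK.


k = 112*12.4/1000/(8/10000*83) = 20.92 W/mK

20.92


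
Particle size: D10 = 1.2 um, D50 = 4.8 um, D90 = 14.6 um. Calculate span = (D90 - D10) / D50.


Span = (14.6 - 1.2) / 4.8 = 13.4 / 4.8 = 2.792

2.792


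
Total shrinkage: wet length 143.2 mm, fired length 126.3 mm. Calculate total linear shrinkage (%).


TS = (143.2 - 126.3) / 143.2 * 100 = 11.8%

11.8


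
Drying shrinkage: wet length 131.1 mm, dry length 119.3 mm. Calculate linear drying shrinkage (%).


DS = (131.1 - 119.3) / 131.1 * 100 = 9.0%

9.0


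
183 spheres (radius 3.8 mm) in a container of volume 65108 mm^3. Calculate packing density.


V_sphere = 4/3*pi*3.8^3 = 229.8473 mm^3
Total V = 183*229.8473 = 42062.0559 mm^3
PD = 42062.0559 / 65108 = 0.646

0.646


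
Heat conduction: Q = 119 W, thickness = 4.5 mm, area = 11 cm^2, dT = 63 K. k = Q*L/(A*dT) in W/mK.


k = 119*4.5/1000/(11/10000*63) = 7.73 W/mK

7.73


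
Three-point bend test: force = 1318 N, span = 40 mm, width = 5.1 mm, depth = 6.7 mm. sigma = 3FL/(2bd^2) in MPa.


sigma = 3*1318*40/(2*5.1*6.7^2) = 345.4 MPa

345.4


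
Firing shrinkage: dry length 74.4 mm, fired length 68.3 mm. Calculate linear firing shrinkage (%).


FS = (74.4 - 68.3) / 74.4 * 100 = 8.2%

8.2


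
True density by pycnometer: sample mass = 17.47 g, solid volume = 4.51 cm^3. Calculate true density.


TD = 17.47 / 4.51 = 3.874 g/cm^3

3.874


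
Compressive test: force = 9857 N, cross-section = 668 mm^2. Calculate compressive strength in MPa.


CS = 9857 / 668 = 14.8 MPa

14.8


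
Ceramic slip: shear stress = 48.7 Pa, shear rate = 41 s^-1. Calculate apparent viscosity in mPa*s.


eta = tau/gamma * 1000 = 48.7/41 * 1000 = 1187.8 mPa*s

1187.8


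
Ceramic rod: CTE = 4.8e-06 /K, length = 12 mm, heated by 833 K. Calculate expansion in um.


dL = 4.8e-06 * 12 * 833 * 1000 = 47.981 um

47.981


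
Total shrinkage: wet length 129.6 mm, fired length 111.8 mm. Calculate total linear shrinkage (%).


TS = (129.6 - 111.8) / 129.6 * 100 = 13.73%

13.73


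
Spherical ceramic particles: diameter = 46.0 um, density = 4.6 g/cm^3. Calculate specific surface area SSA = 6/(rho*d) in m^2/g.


SSA = 6 / (4.6 * 46.0) = 0.028 m^2/g

0.028


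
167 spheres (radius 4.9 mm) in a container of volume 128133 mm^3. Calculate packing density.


V_sphere = 4/3*pi*4.9^3 = 492.807 mm^3
Total V = 167*492.807 = 82298.769 mm^3
PD = 82298.769 / 128133 = 0.642

0.642


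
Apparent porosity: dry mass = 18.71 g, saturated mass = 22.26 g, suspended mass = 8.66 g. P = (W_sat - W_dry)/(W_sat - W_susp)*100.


P = (22.26 - 18.71) / (22.26 - 8.66) * 100 = 3.55 / 13.6 * 100 = 26.1%

26.1


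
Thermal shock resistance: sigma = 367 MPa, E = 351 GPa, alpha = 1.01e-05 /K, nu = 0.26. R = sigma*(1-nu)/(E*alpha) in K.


R = 367*(1-0.26)/(351*1000*1.01e-05) = 77 K

77


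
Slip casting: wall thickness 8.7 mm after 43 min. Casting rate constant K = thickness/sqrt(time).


K = 8.7 / sqrt(43) = 8.7 / 6.5574 = 1.327 mm/min^0.5

1.327


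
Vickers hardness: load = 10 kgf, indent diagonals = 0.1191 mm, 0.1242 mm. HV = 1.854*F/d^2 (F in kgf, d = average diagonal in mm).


d_avg = (0.1191+0.1242)/2 = 0.12165 mm
HV = 1.854*10/0.12165^2 = 1253

1253


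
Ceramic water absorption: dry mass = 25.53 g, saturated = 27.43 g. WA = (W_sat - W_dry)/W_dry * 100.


WA = (27.43 - 25.53) / 25.53 * 100 = 7.44%

7.44


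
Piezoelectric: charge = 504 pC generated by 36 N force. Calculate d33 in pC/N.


d33 = 504 / 36 = 14.0 pC/N

14.0


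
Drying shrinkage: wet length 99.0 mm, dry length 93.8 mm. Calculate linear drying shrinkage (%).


DS = (99.0 - 93.8) / 99.0 * 100 = 5.25%

5.25


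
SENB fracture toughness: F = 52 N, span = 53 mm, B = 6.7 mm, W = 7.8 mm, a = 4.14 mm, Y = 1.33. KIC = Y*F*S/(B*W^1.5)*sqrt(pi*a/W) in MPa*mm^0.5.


KIC = 1.33*52*53/(6.7*7.8^1.5)*sqrt(pi*4.14/7.8) = 32.43

32.43


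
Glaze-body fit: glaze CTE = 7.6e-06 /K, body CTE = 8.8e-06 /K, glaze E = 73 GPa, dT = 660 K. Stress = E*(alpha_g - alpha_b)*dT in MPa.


Stress = 73*1000*(7.6e-06 - 8.8e-06)*660 = -57.8 MPa

-57.8


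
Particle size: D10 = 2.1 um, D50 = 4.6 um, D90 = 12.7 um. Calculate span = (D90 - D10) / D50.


Span = (12.7 - 2.1) / 4.6 = 10.6 / 4.6 = 2.304

2.304


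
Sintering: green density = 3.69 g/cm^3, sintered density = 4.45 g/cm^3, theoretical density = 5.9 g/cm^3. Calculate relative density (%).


Relative = 4.45 / 5.9 * 100 = 75.4%

75.4


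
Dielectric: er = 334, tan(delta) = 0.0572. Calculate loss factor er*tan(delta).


Loss = 334 * 0.0572 = 19.105

19.105


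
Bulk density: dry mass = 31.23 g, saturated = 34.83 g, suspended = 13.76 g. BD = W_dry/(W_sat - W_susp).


BD = 31.23 / (34.83 - 13.76) = 31.23 / 21.07 = 1.482 g/cm^3

1.482


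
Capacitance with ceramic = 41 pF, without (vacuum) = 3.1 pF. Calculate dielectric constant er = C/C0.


er = 41 / 3.1 = 13.23

13.23


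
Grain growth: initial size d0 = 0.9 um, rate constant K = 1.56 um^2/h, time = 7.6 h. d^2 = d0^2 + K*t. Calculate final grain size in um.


d^2 = 0.9^2 + 1.56*7.6 = 12.666
d = sqrt(12.666) = 3.56 um

3.56


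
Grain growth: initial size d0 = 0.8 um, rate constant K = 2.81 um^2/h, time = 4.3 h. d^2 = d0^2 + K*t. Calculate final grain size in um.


d^2 = 0.8^2 + 2.81*4.3 = 12.723
d = sqrt(12.723) = 3.57 um

3.57


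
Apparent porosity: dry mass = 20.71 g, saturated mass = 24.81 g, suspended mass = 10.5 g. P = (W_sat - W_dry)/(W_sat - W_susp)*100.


P = (24.81 - 20.71) / (24.81 - 10.5) * 100 = 4.1 / 14.31 * 100 = 28.7%

28.7


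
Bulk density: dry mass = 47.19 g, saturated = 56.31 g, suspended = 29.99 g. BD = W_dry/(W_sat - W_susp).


BD = 47.19 / (56.31 - 29.99) = 47.19 / 26.32 = 1.793 g/cm^3

1.793


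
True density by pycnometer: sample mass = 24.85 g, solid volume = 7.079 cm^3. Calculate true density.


TD = 24.85 / 7.079 = 3.51 g/cm^3

3.51


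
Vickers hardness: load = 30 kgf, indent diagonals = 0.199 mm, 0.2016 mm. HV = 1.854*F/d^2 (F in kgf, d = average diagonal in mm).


d_avg = (0.199+0.2016)/2 = 0.2003 mm
HV = 1.854*30/0.2003^2 = 1386

1386


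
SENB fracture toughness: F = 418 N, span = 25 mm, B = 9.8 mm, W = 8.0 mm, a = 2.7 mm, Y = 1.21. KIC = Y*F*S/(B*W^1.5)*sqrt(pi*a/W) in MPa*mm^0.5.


KIC = 1.21*418*25/(9.8*8.0^1.5)*sqrt(pi*2.7/8.0) = 58.72

58.72


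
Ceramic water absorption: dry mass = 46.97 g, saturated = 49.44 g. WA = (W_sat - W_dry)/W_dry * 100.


WA = (49.44 - 46.97) / 46.97 * 100 = 5.26%

5.26


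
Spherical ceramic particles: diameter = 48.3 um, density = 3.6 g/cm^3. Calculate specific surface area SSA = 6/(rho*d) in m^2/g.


SSA = 6 / (3.6 * 48.3) = 0.035 m^2/g

0.035


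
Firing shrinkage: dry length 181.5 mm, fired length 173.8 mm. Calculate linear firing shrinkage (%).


FS = (181.5 - 173.8) / 181.5 * 100 = 4.24%

4.24


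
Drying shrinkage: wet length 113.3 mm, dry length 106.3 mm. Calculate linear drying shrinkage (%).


DS = (113.3 - 106.3) / 113.3 * 100 = 6.18%

6.18


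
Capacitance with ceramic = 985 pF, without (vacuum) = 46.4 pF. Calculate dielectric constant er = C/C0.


er = 985 / 46.4 = 21.23

21.23


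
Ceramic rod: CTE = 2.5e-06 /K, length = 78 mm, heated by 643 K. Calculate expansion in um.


dL = 2.5e-06 * 78 * 643 * 1000 = 125.385 um

125.385


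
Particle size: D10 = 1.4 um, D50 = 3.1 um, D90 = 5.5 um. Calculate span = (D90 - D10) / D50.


Span = (5.5 - 1.4) / 3.1 = 4.1 / 3.1 = 1.323

1.323


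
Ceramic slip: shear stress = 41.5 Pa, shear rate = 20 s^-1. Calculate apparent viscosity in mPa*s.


eta = tau/gamma * 1000 = 41.5/20 * 1000 = 2075.0 mPa*s

2075.0


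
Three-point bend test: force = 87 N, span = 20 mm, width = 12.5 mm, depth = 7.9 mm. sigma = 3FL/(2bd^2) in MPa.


sigma = 3*87*20/(2*12.5*7.9^2) = 3.3 MPa

3.3


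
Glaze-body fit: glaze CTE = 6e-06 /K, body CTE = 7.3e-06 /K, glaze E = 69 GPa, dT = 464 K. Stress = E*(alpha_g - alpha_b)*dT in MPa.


Stress = 69*1000*(6e-06 - 7.3e-06)*464 = -41.6 MPa

-41.6


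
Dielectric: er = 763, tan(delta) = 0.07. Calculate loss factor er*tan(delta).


Loss = 763 * 0.07 = 53.41

53.41


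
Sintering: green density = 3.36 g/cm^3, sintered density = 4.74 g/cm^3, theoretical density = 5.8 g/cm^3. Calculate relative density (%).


Relative = 4.74 / 5.8 * 100 = 81.7%

81.7


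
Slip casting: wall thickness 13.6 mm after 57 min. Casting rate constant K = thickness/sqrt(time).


K = 13.6 / sqrt(57) = 13.6 / 7.5498 = 1.801 mm/min^0.5

1.801


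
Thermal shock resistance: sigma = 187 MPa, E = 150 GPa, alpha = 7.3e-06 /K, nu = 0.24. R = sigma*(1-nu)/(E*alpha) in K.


R = 187*(1-0.24)/(150*1000*7.3e-06) = 130 K

130


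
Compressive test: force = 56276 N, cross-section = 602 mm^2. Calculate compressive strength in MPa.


CS = 56276 / 602 = 93.5 MPa

93.5


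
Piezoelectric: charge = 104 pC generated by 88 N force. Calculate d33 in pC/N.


d33 = 104 / 88 = 1.2 pC/N

1.2


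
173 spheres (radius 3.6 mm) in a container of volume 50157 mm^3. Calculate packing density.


V_sphere = 4/3*pi*3.6^3 = 195.4322 mm^3
Total V = 173*195.4322 = 33809.7706 mm^3
PD = 33809.7706 / 50157 = 0.674

0.674


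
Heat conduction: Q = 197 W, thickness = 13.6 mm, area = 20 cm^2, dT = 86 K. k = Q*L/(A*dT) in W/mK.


k = 197*13.6/1000/(20/10000*86) = 15.58 W/mK

15.58


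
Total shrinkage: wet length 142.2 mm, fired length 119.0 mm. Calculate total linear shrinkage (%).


TS = (142.2 - 119.0) / 142.2 * 100 = 16.32%

16.32


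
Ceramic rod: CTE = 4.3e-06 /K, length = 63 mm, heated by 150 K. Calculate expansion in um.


dL = 4.3e-06 * 63 * 150 * 1000 = 40.635 um

40.635


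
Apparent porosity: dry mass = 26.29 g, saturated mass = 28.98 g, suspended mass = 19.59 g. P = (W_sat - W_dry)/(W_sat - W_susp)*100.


P = (28.98 - 26.29) / (28.98 - 19.59) * 100 = 2.69 / 9.39 * 100 = 28.6%

28.6


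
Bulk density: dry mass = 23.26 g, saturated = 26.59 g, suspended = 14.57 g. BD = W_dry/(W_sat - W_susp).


BD = 23.26 / (26.59 - 14.57) = 23.26 / 12.02 = 1.935 g/cm^3

1.935


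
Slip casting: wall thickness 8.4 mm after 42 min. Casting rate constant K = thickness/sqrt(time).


K = 8.4 / sqrt(42) = 8.4 / 6.4807 = 1.296 mm/min^0.5

1.296


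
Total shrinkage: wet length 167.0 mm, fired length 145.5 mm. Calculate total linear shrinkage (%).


TS = (167.0 - 145.5) / 167.0 * 100 = 12.87%

12.87


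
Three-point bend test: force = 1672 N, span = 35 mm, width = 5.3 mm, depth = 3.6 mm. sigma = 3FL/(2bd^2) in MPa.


sigma = 3*1672*35/(2*5.3*3.6^2) = 1278.0 MPa

1278.0


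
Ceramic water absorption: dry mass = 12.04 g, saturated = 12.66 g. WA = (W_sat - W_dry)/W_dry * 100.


WA = (12.66 - 12.04) / 12.04 * 100 = 5.15%

5.15


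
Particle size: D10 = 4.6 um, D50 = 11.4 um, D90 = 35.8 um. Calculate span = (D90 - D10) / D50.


Span = (35.8 - 4.6) / 11.4 = 31.2 / 11.4 = 2.737

2.737


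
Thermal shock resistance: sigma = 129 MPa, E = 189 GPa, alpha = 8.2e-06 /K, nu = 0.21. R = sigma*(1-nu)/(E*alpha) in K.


R = 129*(1-0.21)/(189*1000*8.2e-06) = 66 K

66


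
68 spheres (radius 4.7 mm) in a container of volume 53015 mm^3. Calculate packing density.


V_sphere = 4/3*pi*4.7^3 = 434.8928 mm^3
Total V = 68*434.8928 = 29572.7104 mm^3
PD = 29572.7104 / 53015 = 0.558

0.558


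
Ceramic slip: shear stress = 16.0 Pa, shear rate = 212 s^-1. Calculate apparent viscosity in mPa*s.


eta = tau/gamma * 1000 = 16.0/212 * 1000 = 75.5 mPa*s

75.5


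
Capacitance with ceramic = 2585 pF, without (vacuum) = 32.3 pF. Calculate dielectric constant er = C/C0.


er = 2585 / 32.3 = 80.03

80.03


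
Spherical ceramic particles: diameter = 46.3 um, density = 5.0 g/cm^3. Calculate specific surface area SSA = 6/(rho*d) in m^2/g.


SSA = 6 / (5.0 * 46.3) = 0.026 m^2/g

0.026


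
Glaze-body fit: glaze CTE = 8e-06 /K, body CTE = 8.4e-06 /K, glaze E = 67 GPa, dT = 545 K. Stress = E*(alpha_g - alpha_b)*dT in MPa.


Stress = 67*1000*(8e-06 - 8.4e-06)*545 = -14.6 MPa

-14.6


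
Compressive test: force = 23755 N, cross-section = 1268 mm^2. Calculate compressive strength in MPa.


CS = 23755 / 1268 = 18.7 MPa

18.7


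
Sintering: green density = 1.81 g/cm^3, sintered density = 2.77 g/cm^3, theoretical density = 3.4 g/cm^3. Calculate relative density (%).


Relative = 2.77 / 3.4 * 100 = 81.5%

81.5


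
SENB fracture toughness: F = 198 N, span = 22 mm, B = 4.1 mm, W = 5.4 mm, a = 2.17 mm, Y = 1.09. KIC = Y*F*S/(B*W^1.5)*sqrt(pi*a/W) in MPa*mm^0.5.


KIC = 1.09*198*22/(4.1*5.4^1.5)*sqrt(pi*2.17/5.4) = 103.69

103.69


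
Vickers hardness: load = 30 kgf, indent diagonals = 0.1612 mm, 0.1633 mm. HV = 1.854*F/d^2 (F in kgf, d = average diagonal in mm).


d_avg = (0.1612+0.1633)/2 = 0.16225 mm
HV = 1.854*30/0.16225^2 = 2113

2113


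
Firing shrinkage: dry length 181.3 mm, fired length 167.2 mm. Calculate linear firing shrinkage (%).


FS = (181.3 - 167.2) / 181.3 * 100 = 7.78%

7.78


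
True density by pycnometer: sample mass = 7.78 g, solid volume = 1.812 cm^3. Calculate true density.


TD = 7.78 / 1.812 = 4.294 g/cm^3

4.294


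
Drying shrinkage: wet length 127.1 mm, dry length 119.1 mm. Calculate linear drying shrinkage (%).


DS = (127.1 - 119.1) / 127.1 * 100 = 6.29%

6.29


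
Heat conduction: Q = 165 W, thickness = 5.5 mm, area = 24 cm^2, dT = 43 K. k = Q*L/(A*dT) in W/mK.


k = 165*5.5/1000/(24/10000*43) = 8.79 W/mK

8.79


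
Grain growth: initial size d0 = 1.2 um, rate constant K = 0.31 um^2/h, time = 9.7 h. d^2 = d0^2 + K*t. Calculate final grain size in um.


d^2 = 1.2^2 + 0.31*9.7 = 4.447
d = sqrt(4.447) = 2.11 um

2.11


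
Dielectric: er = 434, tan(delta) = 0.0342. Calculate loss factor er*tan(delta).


Loss = 434 * 0.0342 = 14.843

14.843


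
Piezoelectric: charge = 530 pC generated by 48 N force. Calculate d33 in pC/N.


d33 = 530 / 48 = 11.0 pC/N

11.0


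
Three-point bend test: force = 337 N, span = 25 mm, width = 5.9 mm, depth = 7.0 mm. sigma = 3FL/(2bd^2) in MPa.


sigma = 3*337*25/(2*5.9*7.0^2) = 43.7 MPa

43.7


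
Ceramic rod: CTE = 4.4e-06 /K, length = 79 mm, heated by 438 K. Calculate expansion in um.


dL = 4.4e-06 * 79 * 438 * 1000 = 152.249 um

152.249


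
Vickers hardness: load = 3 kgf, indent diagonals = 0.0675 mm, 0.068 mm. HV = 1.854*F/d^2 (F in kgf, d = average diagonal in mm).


d_avg = (0.0675+0.068)/2 = 0.06775 mm
HV = 1.854*3/0.06775^2 = 1212

1212


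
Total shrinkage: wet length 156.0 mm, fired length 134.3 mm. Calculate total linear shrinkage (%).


TS = (156.0 - 134.3) / 156.0 * 100 = 13.91%

13.91


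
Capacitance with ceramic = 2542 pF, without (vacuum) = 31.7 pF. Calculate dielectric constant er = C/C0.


er = 2542 / 31.7 = 80.19

80.19


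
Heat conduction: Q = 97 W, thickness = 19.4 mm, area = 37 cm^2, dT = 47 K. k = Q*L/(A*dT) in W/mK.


k = 97*19.4/1000/(37/10000*47) = 10.82 W/mK

10.82


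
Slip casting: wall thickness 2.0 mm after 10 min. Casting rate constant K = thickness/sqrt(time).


K = 2.0 / sqrt(10) = 2.0 / 3.1623 = 0.632 mm/min^0.5

0.632


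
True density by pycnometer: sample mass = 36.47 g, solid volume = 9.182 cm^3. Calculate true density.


TD = 36.47 / 9.182 = 3.972 g/cm^3

3.972


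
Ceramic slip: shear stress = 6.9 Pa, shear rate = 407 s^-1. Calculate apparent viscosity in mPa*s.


eta = tau/gamma * 1000 = 6.9/407 * 1000 = 17.0 mPa*s

17.0


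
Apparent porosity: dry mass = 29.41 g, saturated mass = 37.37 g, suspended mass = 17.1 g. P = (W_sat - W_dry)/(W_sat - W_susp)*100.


P = (37.37 - 29.41) / (37.37 - 17.1) * 100 = 7.96 / 20.27 * 100 = 39.3%

39.3


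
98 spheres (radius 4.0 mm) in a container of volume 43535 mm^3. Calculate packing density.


V_sphere = 4/3*pi*4.0^3 = 268.0826 mm^3
Total V = 98*268.0826 = 26272.0948 mm^3
PD = 26272.0948 / 43535 = 0.603

0.603


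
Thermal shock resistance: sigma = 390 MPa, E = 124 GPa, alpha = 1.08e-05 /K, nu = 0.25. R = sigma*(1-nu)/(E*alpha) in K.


R = 390*(1-0.25)/(124*1000*1.08e-05) = 218 K

218


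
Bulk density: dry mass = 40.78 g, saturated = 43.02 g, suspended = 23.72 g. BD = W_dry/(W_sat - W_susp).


BD = 40.78 / (43.02 - 23.72) = 40.78 / 19.3 = 2.113 g/cm^3

2.113


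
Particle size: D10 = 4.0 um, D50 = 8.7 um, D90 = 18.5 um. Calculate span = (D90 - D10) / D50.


Span = (18.5 - 4.0) / 8.7 = 14.5 / 8.7 = 1.667

1.667


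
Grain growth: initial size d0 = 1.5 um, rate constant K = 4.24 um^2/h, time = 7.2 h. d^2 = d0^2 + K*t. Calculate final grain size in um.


d^2 = 1.5^2 + 4.24*7.2 = 32.778
d = sqrt(32.778) = 5.73 um

5.73


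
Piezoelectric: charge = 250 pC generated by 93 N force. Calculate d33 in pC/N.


d33 = 250 / 93 = 2.7 pC/N

2.7


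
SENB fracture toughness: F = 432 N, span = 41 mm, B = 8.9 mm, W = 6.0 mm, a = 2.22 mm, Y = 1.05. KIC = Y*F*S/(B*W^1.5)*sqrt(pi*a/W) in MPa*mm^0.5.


KIC = 1.05*432*41/(8.9*6.0^1.5)*sqrt(pi*2.22/6.0) = 153.29

153.29


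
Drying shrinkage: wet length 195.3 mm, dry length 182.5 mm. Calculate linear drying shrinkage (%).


DS = (195.3 - 182.5) / 195.3 * 100 = 6.55%

6.55


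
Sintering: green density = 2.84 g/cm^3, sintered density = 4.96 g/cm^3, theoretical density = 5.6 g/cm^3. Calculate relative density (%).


Relative = 4.96 / 5.6 * 100 = 88.6%

88.6


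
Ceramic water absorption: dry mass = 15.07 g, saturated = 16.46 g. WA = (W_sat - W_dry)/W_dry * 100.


WA = (16.46 - 15.07) / 15.07 * 100 = 9.22%

9.22


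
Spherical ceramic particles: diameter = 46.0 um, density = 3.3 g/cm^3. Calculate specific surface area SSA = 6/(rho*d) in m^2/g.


SSA = 6 / (3.3 * 46.0) = 0.04 m^2/g

0.04


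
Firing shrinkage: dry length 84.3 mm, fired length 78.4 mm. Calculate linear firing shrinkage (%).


FS = (84.3 - 78.4) / 84.3 * 100 = 7.0%

7.0


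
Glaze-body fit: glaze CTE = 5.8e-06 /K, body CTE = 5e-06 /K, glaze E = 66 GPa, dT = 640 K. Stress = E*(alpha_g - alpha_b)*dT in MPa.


Stress = 66*1000*(5.8e-06 - 5e-06)*640 = 33.8 MPa

33.8


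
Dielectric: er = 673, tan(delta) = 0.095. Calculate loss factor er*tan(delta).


Loss = 673 * 0.095 = 63.935

63.935


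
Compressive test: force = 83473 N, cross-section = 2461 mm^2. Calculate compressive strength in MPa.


CS = 83473 / 2461 = 33.9 MPa

33.9


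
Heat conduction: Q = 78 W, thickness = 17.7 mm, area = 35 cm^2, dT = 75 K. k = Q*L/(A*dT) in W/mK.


k = 78*17.7/1000/(35/10000*75) = 5.26 W/mK

5.26


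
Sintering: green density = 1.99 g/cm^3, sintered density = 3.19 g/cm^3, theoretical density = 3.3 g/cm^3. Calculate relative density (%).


Relative = 3.19 / 3.3 * 100 = 96.7%

96.7


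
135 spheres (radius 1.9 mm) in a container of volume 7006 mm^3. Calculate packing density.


V_sphere = 4/3*pi*1.9^3 = 28.7309 mm^3
Total V = 135*28.7309 = 3878.6715 mm^3
PD = 3878.6715 / 7006 = 0.554

0.554


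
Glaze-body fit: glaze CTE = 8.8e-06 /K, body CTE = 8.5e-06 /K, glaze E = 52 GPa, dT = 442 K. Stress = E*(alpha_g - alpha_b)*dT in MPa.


Stress = 52*1000*(8.8e-06 - 8.5e-06)*442 = 6.9 MPa

6.9


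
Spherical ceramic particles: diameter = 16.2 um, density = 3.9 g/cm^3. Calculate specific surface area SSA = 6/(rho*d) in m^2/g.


SSA = 6 / (3.9 * 16.2) = 0.095 m^2/g

0.095


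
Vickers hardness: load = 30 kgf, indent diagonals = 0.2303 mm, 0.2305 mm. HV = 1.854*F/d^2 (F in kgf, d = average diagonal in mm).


d_avg = (0.2303+0.2305)/2 = 0.2304 mm
HV = 1.854*30/0.2304^2 = 1048

1048


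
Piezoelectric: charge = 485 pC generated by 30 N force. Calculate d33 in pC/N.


d33 = 485 / 30 = 16.2 pC/N

16.2


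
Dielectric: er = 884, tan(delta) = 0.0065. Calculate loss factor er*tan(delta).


Loss = 884 * 0.0065 = 5.746

5.746


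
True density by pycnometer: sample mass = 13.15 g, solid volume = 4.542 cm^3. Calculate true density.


TD = 13.15 / 4.542 = 2.895 g/cm^3

2.895


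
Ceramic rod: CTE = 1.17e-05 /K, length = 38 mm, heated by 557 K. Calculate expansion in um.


dL = 1.17e-05 * 38 * 557 * 1000 = 247.642 um

247.642


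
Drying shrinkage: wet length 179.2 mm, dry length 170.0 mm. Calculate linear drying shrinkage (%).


DS = (179.2 - 170.0) / 179.2 * 100 = 5.13%

5.13


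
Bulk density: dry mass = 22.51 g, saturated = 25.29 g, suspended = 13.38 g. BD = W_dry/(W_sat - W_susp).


BD = 22.51 / (25.29 - 13.38) = 22.51 / 11.91 = 1.89 g/cm^3

1.89


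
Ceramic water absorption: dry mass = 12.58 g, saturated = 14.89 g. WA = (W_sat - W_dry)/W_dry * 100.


WA = (14.89 - 12.58) / 12.58 * 100 = 18.36%

18.36


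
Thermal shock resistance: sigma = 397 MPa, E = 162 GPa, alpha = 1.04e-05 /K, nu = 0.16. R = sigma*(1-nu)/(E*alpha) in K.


R = 397*(1-0.16)/(162*1000*1.04e-05) = 198 K

198


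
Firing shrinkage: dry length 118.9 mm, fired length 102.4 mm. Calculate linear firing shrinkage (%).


FS = (118.9 - 102.4) / 118.9 * 100 = 13.88%

13.88


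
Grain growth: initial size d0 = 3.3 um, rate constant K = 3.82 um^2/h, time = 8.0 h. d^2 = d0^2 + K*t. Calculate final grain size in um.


d^2 = 3.3^2 + 3.82*8.0 = 41.45
d = sqrt(41.45) = 6.44 um

6.44


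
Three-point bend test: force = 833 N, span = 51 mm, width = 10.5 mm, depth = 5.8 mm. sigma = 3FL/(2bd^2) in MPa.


sigma = 3*833*51/(2*10.5*5.8^2) = 180.4 MPa

180.4


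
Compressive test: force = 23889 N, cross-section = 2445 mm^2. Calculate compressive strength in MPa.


CS = 23889 / 2445 = 9.8 MPa

9.8
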